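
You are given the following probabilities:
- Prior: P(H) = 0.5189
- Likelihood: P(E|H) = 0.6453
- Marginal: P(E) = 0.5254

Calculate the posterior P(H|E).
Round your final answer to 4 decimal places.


Using Bayes' theorem:

P(H|E) = P(E|H) × P(H) / P(E)
       = 0.6453 × 0.5189 / 0.5254
       = 0.33484617 / 0.5254
       = 0.6373

The evidence strengthens our belief in H.
Prior: 0.5189 → Posterior: 0.6373


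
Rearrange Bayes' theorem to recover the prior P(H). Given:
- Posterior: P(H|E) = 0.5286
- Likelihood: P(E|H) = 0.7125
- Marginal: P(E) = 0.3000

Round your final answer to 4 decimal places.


From Bayes' theorem: P(H|E) = P(E|H) × P(H) / P(E)

Rearranging for P(H):
P(H) = P(H|E) × P(E) / P(E|H)
     = 0.5286 × 0.3000 / 0.7125
     = 0.15858000 / 0.7125
     = 0.2226


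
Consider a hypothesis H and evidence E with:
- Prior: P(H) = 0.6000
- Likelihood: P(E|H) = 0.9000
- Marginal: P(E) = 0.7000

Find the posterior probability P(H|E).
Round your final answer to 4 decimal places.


Using Bayes' theorem:

P(H|E) = P(E|H) × P(H) / P(E)
       = 0.9000 × 0.6000 / 0.7000
       = 0.54000000 / 0.7000
       = 0.7714

The evidence strengthens our belief in H.
Prior: 0.6000 → Posterior: 0.7714


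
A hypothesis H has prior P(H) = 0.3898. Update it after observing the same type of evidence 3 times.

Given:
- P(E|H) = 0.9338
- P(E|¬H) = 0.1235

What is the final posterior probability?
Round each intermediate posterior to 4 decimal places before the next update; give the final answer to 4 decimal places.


Sequential Bayesian updating:

Initial prior: P(H) = 0.3898

Update 1:
  P(E) = 0.9338 × 0.3898 + 0.1235 × 0.6102 = 0.36399524 + 0.07535970 = 0.43935494
  P(H|E) = 0.36399524 / 0.43935494 = 0.8285

Update 2:
  P(E) = 0.9338 × 0.8285 + 0.1235 × 0.1715 = 0.77365330 + 0.02118025 = 0.79483355
  P(H|E) = 0.77365330 / 0.79483355 = 0.9734

Update 3:
  P(E) = 0.9338 × 0.9734 + 0.1235 × 0.0266 = 0.90896092 + 0.00328510 = 0.91224602
  P(H|E) = 0.90896092 / 0.91224602 = 0.9964

Final posterior: 0.9964


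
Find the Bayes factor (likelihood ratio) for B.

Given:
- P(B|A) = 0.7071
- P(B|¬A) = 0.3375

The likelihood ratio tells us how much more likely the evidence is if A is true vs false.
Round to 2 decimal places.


Likelihood Ratio (LR) = P(B|A) / P(B|¬A)

LR = 0.7071 / 0.3375
   = 2.10

The evidence is 2.10 times more likely if A is true than if A is false.
Since LR > 1, the evidence supports A over ¬A.


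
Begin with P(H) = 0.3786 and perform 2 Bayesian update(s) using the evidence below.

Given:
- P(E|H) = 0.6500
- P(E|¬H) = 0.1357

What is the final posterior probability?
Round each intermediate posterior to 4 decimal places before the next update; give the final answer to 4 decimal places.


Sequential Bayesian updating:

Initial prior: P(H) = 0.3786

Update 1:
  P(E) = 0.6500 × 0.3786 + 0.1357 × 0.6214 = 0.24609000 + 0.08432398 = 0.33041398
  P(H|E) = 0.24609000 / 0.33041398 = 0.7448

Update 2:
  P(E) = 0.6500 × 0.7448 + 0.1357 × 0.2552 = 0.48412000 + 0.03463064 = 0.51875064
  P(H|E) = 0.48412000 / 0.51875064 = 0.9332

Final posterior: 0.9332


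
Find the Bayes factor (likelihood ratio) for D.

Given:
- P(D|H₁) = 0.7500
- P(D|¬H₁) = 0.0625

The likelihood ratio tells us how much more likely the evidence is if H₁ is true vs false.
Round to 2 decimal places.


Likelihood Ratio (LR) = P(D|H₁) / P(D|¬H₁)

LR = 0.7500 / 0.0625
   = 12.00

The evidence is 12.00 times more likely if H₁ is true than if H₁ is false.
LR > 1, so observing D raises the odds in favor of H₁.


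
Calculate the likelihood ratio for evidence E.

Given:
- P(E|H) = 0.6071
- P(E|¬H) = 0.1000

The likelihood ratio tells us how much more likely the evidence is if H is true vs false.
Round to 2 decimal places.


Likelihood Ratio (LR) = P(E|H) / P(E|¬H)

LR = 0.6071 / 0.1000
   = 6.07

The evidence is 6.07 times more likely if H is true than if H is false.
LR > 1, so observing E raises the odds in favor of H.


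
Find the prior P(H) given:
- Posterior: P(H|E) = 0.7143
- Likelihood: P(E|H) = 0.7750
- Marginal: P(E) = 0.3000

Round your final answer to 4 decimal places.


From Bayes' theorem: P(H|E) = P(E|H) × P(H) / P(E)

Rearranging for P(H):
P(H) = P(H|E) × P(E) / P(E|H)
     = 0.7143 × 0.3000 / 0.7750
     = 0.21429000 / 0.7750
     = 0.2765


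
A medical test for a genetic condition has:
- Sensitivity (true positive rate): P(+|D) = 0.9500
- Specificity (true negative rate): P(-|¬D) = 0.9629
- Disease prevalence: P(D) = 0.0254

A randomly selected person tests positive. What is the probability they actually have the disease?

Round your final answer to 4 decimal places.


Let D = has disease, + = positive test

Given:
- P(D) = 0.0254 (prevalence)
- P(+|D) = 0.9500 (sensitivity)
- P(-|¬D) = 0.9629 (specificity)
- P(+|¬D) = 0.0371 (false positive rate = 1 - specificity)

Step 1: Find P(+)
P(+) = P(+|D)P(D) + P(+|¬D)P(¬D)
     = 0.9500 × 0.0254 + 0.0371 × 0.9746
     = 0.02413000 + 0.03615766
     = 0.06028766

Step 2: Apply Bayes' theorem for P(D|+)
P(D|+) = P(+|D)P(D) / P(+)
       = 0.02413000 / 0.06028766
       = 0.4002


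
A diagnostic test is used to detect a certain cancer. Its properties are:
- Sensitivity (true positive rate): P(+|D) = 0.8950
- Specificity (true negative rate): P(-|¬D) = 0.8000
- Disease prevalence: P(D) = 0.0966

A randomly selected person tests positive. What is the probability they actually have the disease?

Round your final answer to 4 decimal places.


Let D = has disease, + = positive test

Given:
- P(D) = 0.0966 (prevalence)
- P(+|D) = 0.8950 (sensitivity)
- P(-|¬D) = 0.8000 (specificity)
- P(+|¬D) = 0.2000 (false positive rate = 1 - specificity)

Step 1: Find P(+)
P(+) = P(+|D)P(D) + P(+|¬D)P(¬D)
     = 0.8950 × 0.0966 + 0.2000 × 0.9034
     = 0.08645700 + 0.18068000
     = 0.26713700

Step 2: Apply Bayes' theorem for P(D|+)
P(D|+) = P(+|D)P(D) / P(+)
       = 0.08645700 / 0.26713700
       = 0.3236


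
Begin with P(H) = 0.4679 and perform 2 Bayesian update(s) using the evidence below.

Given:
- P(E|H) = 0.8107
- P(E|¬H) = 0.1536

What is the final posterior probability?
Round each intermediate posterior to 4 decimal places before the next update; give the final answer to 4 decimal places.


Sequential Bayesian updating:

Initial prior: P(H) = 0.4679

Update 1:
  P(E) = 0.8107 × 0.4679 + 0.1536 × 0.5321 = 0.37932653 + 0.08173056 = 0.46105709
  P(H|E) = 0.37932653 / 0.46105709 = 0.8227

Update 2:
  P(E) = 0.8107 × 0.8227 + 0.1536 × 0.1773 = 0.66696289 + 0.02723328 = 0.69419617
  P(H|E) = 0.66696289 / 0.69419617 = 0.9608

Final posterior: 0.9608


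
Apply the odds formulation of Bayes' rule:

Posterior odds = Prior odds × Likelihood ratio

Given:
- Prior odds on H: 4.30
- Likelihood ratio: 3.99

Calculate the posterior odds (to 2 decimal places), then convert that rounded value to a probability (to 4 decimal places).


Step 1: Calculate posterior odds
Posterior odds = Prior odds × LR
               = 4.30 × 3.99
               = 17.16

Step 2: Convert to probability
P(H|E) = Posterior odds / (1 + Posterior odds)
       = 17.16 / (1 + 17.16)
       = 17.16 / 18.16
       = 0.9449

The evidence increased P(H) from 0.8113 to 0.9449.


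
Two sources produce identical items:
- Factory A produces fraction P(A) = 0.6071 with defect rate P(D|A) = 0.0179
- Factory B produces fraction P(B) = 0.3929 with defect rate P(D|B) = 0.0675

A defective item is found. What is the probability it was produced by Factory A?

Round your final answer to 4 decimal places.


Let A = from Factory A, D = defective

Given:
- P(A) = 0.6071, P(B) = 0.3929
- P(D|A) = 0.0179, P(D|B) = 0.0675

Step 1: Find P(D)
P(D) = P(D|A)P(A) + P(D|B)P(B)
     = 0.0179 × 0.6071 + 0.0675 × 0.3929
     = 0.01086709 + 0.02652075
     = 0.03738784

Step 2: Apply Bayes' theorem
P(A|D) = P(D|A)P(A) / P(D)
       = 0.01086709 / 0.03738784
       = 0.2907


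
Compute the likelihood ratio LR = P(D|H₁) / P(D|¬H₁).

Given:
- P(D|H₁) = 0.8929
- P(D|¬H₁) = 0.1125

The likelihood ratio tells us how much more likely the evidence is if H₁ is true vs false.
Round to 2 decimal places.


Likelihood Ratio (LR) = P(D|H₁) / P(D|¬H₁)

LR = 0.8929 / 0.1125
   = 7.94

The evidence is 7.94 times more likely if H₁ is true than if H₁ is false.
Because LR exceeds 1, D is evidence for H₁.


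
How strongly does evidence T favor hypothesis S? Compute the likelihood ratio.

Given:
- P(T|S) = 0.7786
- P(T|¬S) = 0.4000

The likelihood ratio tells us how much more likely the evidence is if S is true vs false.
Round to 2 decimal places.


Likelihood Ratio (LR) = P(T|S) / P(T|¬S)

LR = 0.7786 / 0.4000
   = 1.95

The evidence is 1.95 times more likely if S is true than if S is false.
Since LR > 1, the evidence supports S over ¬S.


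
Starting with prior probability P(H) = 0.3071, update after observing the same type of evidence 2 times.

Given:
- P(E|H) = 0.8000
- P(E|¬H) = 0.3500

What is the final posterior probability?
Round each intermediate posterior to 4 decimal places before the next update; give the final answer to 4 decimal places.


Sequential Bayesian updating:

Initial prior: P(H) = 0.3071

Update 1:
  P(E) = 0.8000 × 0.3071 + 0.3500 × 0.6929 = 0.24568000 + 0.24251500 = 0.48819500
  P(H|E) = 0.24568000 / 0.48819500 = 0.5032

Update 2:
  P(E) = 0.8000 × 0.5032 + 0.3500 × 0.4968 = 0.40256000 + 0.17388000 = 0.57644000
  P(H|E) = 0.40256000 / 0.57644000 = 0.6984

Final posterior: 0.6984


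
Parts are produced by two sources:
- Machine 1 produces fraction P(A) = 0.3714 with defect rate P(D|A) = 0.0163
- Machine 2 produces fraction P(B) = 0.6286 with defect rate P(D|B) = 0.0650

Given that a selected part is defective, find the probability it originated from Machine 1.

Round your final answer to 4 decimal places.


Let A = from Machine 1, D = defective

Given:
- P(A) = 0.3714, P(B) = 0.6286
- P(D|A) = 0.0163, P(D|B) = 0.0650

Step 1: Find P(D)
P(D) = P(D|A)P(A) + P(D|B)P(B)
     = 0.0163 × 0.3714 + 0.0650 × 0.6286
     = 0.00605382 + 0.04085900
     = 0.04691282

Step 2: Apply Bayes' theorem
P(A|D) = P(D|A)P(A) / P(D)
       = 0.00605382 / 0.04691282
       = 0.1290


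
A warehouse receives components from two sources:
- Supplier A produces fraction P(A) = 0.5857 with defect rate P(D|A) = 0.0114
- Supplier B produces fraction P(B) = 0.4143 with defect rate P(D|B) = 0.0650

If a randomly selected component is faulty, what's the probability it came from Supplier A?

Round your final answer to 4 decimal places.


Let A = from Supplier A, D = faulty

Given:
- P(A) = 0.5857, P(B) = 0.4143
- P(D|A) = 0.0114, P(D|B) = 0.0650

Step 1: Find P(D)
P(D) = P(D|A)P(A) + P(D|B)P(B)
     = 0.0114 × 0.5857 + 0.0650 × 0.4143
     = 0.00667698 + 0.02692950
     = 0.03360648

Step 2: Apply Bayes' theorem
P(A|D) = P(D|A)P(A) / P(D)
       = 0.00667698 / 0.03360648
       = 0.1987


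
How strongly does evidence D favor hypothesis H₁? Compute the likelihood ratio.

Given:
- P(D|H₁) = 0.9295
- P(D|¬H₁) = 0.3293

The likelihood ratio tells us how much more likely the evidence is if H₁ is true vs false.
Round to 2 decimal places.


Likelihood Ratio (LR) = P(D|H₁) / P(D|¬H₁)

LR = 0.9295 / 0.3293
   = 2.82

The evidence is 2.82 times more likely if H₁ is true than if H₁ is false.
LR > 1, so observing D raises the odds in favor of H₁.


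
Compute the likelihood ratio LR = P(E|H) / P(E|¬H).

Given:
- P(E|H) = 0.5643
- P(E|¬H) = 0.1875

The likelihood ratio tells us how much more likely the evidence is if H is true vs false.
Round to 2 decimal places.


Likelihood Ratio (LR) = P(E|H) / P(E|¬H)

LR = 0.5643 / 0.1875
   = 3.01

The evidence is 3.01 times more likely if H is true than if H is false.
LR > 1, so observing E raises the odds in favor of H.


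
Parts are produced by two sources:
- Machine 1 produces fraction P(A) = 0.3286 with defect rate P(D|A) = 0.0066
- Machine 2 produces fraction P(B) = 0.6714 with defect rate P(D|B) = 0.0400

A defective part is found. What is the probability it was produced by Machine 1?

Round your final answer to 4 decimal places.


Let A = from Machine 1, D = defective

Given:
- P(A) = 0.3286, P(B) = 0.6714
- P(D|A) = 0.0066, P(D|B) = 0.0400

Step 1: Find P(D)
P(D) = P(D|A)P(A) + P(D|B)P(B)
     = 0.0066 × 0.3286 + 0.0400 × 0.6714
     = 0.00216876 + 0.02685600
     = 0.02902476

Step 2: Apply Bayes' theorem
P(A|D) = P(D|A)P(A) / P(D)
       = 0.00216876 / 0.02902476
       = 0.0747


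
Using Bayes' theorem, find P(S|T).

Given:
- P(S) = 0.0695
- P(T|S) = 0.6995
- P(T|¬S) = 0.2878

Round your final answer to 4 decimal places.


Bayes' theorem: P(S|T) = P(T|S) × P(S) / P(T)

Step 1: Calculate P(T) using law of total probability
P(T) = P(T|S)P(S) + P(T|¬S)P(¬S)
     = 0.6995 × 0.0695 + 0.2878 × 0.9305
     = 0.04861525 + 0.26779790
     = 0.31641315

Step 2: Apply Bayes' theorem
P(S|T) = P(T|S) × P(S) / P(T)
       = 0.04861525 / 0.31641315
       = 0.1536


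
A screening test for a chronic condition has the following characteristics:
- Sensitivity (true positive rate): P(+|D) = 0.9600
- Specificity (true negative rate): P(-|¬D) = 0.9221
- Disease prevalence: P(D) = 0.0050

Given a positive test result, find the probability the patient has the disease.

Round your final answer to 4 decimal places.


Let D = has disease, + = positive test

Given:
- P(D) = 0.0050 (prevalence)
- P(+|D) = 0.9600 (sensitivity)
- P(-|¬D) = 0.9221 (specificity)
- P(+|¬D) = 0.0779 (false positive rate = 1 - specificity)

Step 1: Find P(+)
P(+) = P(+|D)P(D) + P(+|¬D)P(¬D)
     = 0.9600 × 0.0050 + 0.0779 × 0.9950
     = 0.00480000 + 0.07751050
     = 0.08231050

Step 2: Apply Bayes' theorem for P(D|+)
P(D|+) = P(+|D)P(D) / P(+)
       = 0.00480000 / 0.08231050
       = 0.0583


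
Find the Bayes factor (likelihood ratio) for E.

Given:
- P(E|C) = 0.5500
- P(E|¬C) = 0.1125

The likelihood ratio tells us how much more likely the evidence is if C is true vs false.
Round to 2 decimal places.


Likelihood Ratio (LR) = P(E|C) / P(E|¬C)

LR = 0.5500 / 0.1125
   = 4.89

The evidence is 4.89 times more likely if C is true than if C is false.
Because LR exceeds 1, E is evidence for C.


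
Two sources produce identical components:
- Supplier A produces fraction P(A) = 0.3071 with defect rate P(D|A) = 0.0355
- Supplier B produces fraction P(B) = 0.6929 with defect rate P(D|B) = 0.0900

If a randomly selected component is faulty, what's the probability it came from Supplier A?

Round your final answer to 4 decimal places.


Let A = from Supplier A, D = faulty

Given:
- P(A) = 0.3071, P(B) = 0.6929
- P(D|A) = 0.0355, P(D|B) = 0.0900

Step 1: Find P(D)
P(D) = P(D|A)P(A) + P(D|B)P(B)
     = 0.0355 × 0.3071 + 0.0900 × 0.6929
     = 0.01090205 + 0.06236100
     = 0.07326305

Step 2: Apply Bayes' theorem
P(A|D) = P(D|A)P(A) / P(D)
       = 0.01090205 / 0.07326305
       = 0.1488


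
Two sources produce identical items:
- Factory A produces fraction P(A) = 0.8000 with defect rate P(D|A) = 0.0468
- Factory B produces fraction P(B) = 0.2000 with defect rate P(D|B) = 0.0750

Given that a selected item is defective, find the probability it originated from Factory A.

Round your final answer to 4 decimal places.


Let A = from Factory A, D = defective

Given:
- P(A) = 0.8000, P(B) = 0.2000
- P(D|A) = 0.0468, P(D|B) = 0.0750

Step 1: Find P(D)
P(D) = P(D|A)P(A) + P(D|B)P(B)
     = 0.0468 × 0.8000 + 0.0750 × 0.2000
     = 0.03744000 + 0.01500000
     = 0.05244000

Step 2: Apply Bayes' theorem
P(A|D) = P(D|A)P(A) / P(D)
       = 0.03744000 / 0.05244000
       = 0.7140


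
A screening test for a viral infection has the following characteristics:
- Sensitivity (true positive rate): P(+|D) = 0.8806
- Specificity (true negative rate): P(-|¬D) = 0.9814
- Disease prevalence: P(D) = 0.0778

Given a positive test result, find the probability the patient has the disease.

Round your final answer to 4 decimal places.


Let D = has disease, + = positive test

Given:
- P(D) = 0.0778 (prevalence)
- P(+|D) = 0.8806 (sensitivity)
- P(-|¬D) = 0.9814 (specificity)
- P(+|¬D) = 0.0186 (false positive rate = 1 - specificity)

Step 1: Find P(+)
P(+) = P(+|D)P(D) + P(+|¬D)P(¬D)
     = 0.8806 × 0.0778 + 0.0186 × 0.9222
     = 0.06851068 + 0.01715292
     = 0.08566360

Step 2: Apply Bayes' theorem for P(D|+)
P(D|+) = P(+|D)P(D) / P(+)
       = 0.06851068 / 0.08566360
       = 0.7998


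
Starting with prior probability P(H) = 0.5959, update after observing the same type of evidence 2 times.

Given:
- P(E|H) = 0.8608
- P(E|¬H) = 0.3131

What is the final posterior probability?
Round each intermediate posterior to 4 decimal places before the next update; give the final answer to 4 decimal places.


Sequential Bayesian updating:

Initial prior: P(H) = 0.5959

Update 1:
  P(E) = 0.8608 × 0.5959 + 0.3131 × 0.4041 = 0.51295072 + 0.12652371 = 0.63947443
  P(H|E) = 0.51295072 / 0.63947443 = 0.8021

Update 2:
  P(E) = 0.8608 × 0.8021 + 0.3131 × 0.1979 = 0.69044768 + 0.06196249 = 0.75241017
  P(H|E) = 0.69044768 / 0.75241017 = 0.9176

Final posterior: 0.9176


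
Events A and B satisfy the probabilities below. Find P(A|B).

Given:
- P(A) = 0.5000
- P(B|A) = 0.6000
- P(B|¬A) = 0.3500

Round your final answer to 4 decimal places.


Bayes' theorem: P(A|B) = P(B|A) × P(A) / P(B)

Step 1: Calculate P(B) using law of total probability
P(B) = P(B|A)P(A) + P(B|¬A)P(¬A)
     = 0.6000 × 0.5000 + 0.3500 × 0.5000
     = 0.30000000 + 0.17500000
     = 0.47500000

Step 2: Apply Bayes' theorem
P(A|B) = P(B|A) × P(A) / P(B)
       = 0.30000000 / 0.47500000
       = 0.6316


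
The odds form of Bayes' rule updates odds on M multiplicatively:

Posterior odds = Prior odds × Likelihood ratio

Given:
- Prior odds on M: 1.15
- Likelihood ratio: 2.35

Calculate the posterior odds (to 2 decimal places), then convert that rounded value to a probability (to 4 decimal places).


Step 1: Calculate posterior odds
Posterior odds = Prior odds × LR
               = 1.15 × 2.35
               = 2.70

Step 2: Convert to probability
P(M|E) = Posterior odds / (1 + Posterior odds)
       = 2.70 / (1 + 2.70)
       = 2.70 / 3.70
       = 0.7297

The evidence increased P(M) from 0.5349 to 0.7297.


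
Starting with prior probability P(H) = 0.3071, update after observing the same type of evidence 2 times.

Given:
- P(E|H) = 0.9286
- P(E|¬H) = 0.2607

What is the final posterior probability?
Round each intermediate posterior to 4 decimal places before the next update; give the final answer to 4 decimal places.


Sequential Bayesian updating:

Initial prior: P(H) = 0.3071

Update 1:
  P(E) = 0.9286 × 0.3071 + 0.2607 × 0.6929 = 0.28517306 + 0.18063903 = 0.46581209
  P(H|E) = 0.28517306 / 0.46581209 = 0.6122

Update 2:
  P(E) = 0.9286 × 0.6122 + 0.2607 × 0.3878 = 0.56848892 + 0.10109946 = 0.66958838
  P(H|E) = 0.56848892 / 0.66958838 = 0.8490

Final posterior: 0.8490


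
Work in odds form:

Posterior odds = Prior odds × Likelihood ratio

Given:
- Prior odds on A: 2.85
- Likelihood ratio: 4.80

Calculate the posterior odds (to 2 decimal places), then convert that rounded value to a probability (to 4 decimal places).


Step 1: Calculate posterior odds
Posterior odds = Prior odds × LR
               = 2.85 × 4.80
               = 13.68

Step 2: Convert to probability
P(A|E) = Posterior odds / (1 + Posterior odds)
       = 13.68 / (1 + 13.68)
       = 13.68 / 14.68
       = 0.9319

The evidence increased P(A) from 0.7403 to 0.9319.


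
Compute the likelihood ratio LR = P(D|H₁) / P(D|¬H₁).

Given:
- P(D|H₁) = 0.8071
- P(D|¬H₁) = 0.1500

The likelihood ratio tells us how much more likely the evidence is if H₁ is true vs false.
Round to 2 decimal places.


Likelihood Ratio (LR) = P(D|H₁) / P(D|¬H₁)

LR = 0.8071 / 0.1500
   = 5.38

The evidence is 5.38 times more likely if H₁ is true than if H₁ is false.
Because LR exceeds 1, D is evidence for H₁.


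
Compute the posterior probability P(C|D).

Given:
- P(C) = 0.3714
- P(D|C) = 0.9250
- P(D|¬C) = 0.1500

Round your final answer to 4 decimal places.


Bayes' theorem: P(C|D) = P(D|C) × P(C) / P(D)

Step 1: Calculate P(D) using law of total probability
P(D) = P(D|C)P(C) + P(D|¬C)P(¬C)
     = 0.9250 × 0.3714 + 0.1500 × 0.6286
     = 0.34354500 + 0.09429000
     = 0.43783500

Step 2: Apply Bayes' theorem
P(C|D) = P(D|C) × P(C) / P(D)
       = 0.34354500 / 0.43783500
       = 0.7846


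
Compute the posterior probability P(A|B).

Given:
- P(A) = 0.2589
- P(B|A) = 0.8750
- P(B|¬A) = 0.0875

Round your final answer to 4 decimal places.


Bayes' theorem: P(A|B) = P(B|A) × P(A) / P(B)

Step 1: Calculate P(B) using law of total probability
P(B) = P(B|A)P(A) + P(B|¬A)P(¬A)
     = 0.8750 × 0.2589 + 0.0875 × 0.7411
     = 0.22653750 + 0.06484625
     = 0.29138375

Step 2: Apply Bayes' theorem
P(A|B) = P(B|A) × P(A) / P(B)
       = 0.22653750 / 0.29138375
       = 0.7775


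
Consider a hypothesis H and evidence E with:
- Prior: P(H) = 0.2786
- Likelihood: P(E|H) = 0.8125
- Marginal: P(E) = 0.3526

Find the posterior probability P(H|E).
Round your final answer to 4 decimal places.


Using Bayes' theorem:

P(H|E) = P(E|H) × P(H) / P(E)
       = 0.8125 × 0.2786 / 0.3526
       = 0.22636250 / 0.3526
       = 0.6420

The evidence strengthens our belief in H.
Prior: 0.2786 → Posterior: 0.6420


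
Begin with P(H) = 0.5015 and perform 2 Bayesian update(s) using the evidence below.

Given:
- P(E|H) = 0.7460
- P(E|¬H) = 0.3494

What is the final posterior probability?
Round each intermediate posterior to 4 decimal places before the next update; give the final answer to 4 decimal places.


Sequential Bayesian updating:

Initial prior: P(H) = 0.5015

Update 1:
  P(E) = 0.7460 × 0.5015 + 0.3494 × 0.4985 = 0.37411900 + 0.17417590 = 0.54829490
  P(H|E) = 0.37411900 / 0.54829490 = 0.6823

Update 2:
  P(E) = 0.7460 × 0.6823 + 0.3494 × 0.3177 = 0.50899580 + 0.11100438 = 0.62000018
  P(H|E) = 0.50899580 / 0.62000018 = 0.8210

Final posterior: 0.8210


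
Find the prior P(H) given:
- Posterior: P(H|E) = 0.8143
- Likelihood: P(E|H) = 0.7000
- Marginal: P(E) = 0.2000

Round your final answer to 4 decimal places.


From Bayes' theorem: P(H|E) = P(E|H) × P(H) / P(E)

Rearranging for P(H):
P(H) = P(H|E) × P(E) / P(E|H)
     = 0.8143 × 0.2000 / 0.7000
     = 0.16286000 / 0.7000
     = 0.2327


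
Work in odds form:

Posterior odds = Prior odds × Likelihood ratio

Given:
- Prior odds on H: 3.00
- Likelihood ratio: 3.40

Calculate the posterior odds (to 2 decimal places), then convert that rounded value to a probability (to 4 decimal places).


Step 1: Calculate posterior odds
Posterior odds = Prior odds × LR
               = 3.00 × 3.40
               = 10.20

Step 2: Convert to probability
P(H|E) = Posterior odds / (1 + Posterior odds)
       = 10.20 / (1 + 10.20)
       = 10.20 / 11.20
       = 0.9107

The evidence increased P(H) from 0.7500 to 0.9107.


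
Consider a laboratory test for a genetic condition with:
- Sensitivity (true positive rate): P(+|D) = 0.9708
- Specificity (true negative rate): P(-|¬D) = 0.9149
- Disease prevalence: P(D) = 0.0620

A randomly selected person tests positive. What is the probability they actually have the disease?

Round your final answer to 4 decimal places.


Let D = has disease, + = positive test

Given:
- P(D) = 0.0620 (prevalence)
- P(+|D) = 0.9708 (sensitivity)
- P(-|¬D) = 0.9149 (specificity)
- P(+|¬D) = 0.0851 (false positive rate = 1 - specificity)

Step 1: Find P(+)
P(+) = P(+|D)P(D) + P(+|¬D)P(¬D)
     = 0.9708 × 0.0620 + 0.0851 × 0.9380
     = 0.06018960 + 0.07982380
     = 0.14001340

Step 2: Apply Bayes' theorem for P(D|+)
P(D|+) = P(+|D)P(D) / P(+)
       = 0.06018960 / 0.14001340
       = 0.4299


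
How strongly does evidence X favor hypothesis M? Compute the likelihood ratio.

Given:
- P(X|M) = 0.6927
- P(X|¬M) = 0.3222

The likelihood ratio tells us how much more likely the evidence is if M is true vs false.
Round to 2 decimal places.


Likelihood Ratio (LR) = P(X|M) / P(X|¬M)

LR = 0.6927 / 0.3222
   = 2.15

The evidence is 2.15 times more likely if M is true than if M is false.
LR > 1, so observing X raises the odds in favor of M.


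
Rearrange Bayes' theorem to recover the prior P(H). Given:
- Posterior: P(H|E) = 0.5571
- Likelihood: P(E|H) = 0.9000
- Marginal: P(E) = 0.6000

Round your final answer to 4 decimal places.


From Bayes' theorem: P(H|E) = P(E|H) × P(H) / P(E)

Rearranging for P(H):
P(H) = P(H|E) × P(E) / P(E|H)
     = 0.5571 × 0.6000 / 0.9000
     = 0.33426000 / 0.9000
     = 0.3714


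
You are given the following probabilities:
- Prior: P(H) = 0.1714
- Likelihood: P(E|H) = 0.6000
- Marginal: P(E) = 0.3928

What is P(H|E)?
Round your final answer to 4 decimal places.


Using Bayes' theorem:

P(H|E) = P(E|H) × P(H) / P(E)
       = 0.6000 × 0.1714 / 0.3928
       = 0.10284000 / 0.3928
       = 0.2618

The evidence strengthens our belief in H.
Prior: 0.1714 → Posterior: 0.2618


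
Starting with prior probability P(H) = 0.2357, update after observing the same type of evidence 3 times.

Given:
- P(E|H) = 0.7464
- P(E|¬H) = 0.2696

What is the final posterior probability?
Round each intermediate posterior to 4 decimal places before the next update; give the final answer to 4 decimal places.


Sequential Bayesian updating:

Initial prior: P(H) = 0.2357

Update 1:
  P(E) = 0.7464 × 0.2357 + 0.2696 × 0.7643 = 0.17592648 + 0.20605528 = 0.38198176
  P(H|E) = 0.17592648 / 0.38198176 = 0.4606

Update 2:
  P(E) = 0.7464 × 0.4606 + 0.2696 × 0.5394 = 0.34379184 + 0.14542224 = 0.48921408
  P(H|E) = 0.34379184 / 0.48921408 = 0.7027

Update 3:
  P(E) = 0.7464 × 0.7027 + 0.2696 × 0.2973 = 0.52449528 + 0.08015208 = 0.60464736
  P(H|E) = 0.52449528 / 0.60464736 = 0.8674

Final posterior: 0.8674


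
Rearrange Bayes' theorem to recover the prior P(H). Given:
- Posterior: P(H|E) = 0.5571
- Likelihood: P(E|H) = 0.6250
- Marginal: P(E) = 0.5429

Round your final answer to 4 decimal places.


From Bayes' theorem: P(H|E) = P(E|H) × P(H) / P(E)

Rearranging for P(H):
P(H) = P(H|E) × P(E) / P(E|H)
     = 0.5571 × 0.5429 / 0.6250
     = 0.30244959 / 0.6250
     = 0.4839


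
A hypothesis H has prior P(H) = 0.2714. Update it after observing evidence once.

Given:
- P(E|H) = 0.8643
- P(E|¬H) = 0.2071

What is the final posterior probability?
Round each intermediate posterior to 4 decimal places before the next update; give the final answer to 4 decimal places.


Sequential Bayesian updating:

Initial prior: P(H) = 0.2714

Update 1:
  P(E) = 0.8643 × 0.2714 + 0.2071 × 0.7286 = 0.23457102 + 0.15089306 = 0.38546408
  P(H|E) = 0.23457102 / 0.38546408 = 0.6085

Final posterior: 0.6085


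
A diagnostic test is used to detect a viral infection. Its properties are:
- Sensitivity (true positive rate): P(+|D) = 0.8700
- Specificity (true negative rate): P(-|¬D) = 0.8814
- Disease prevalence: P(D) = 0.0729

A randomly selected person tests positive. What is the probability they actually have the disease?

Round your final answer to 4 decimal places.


Let D = has disease, + = positive test

Given:
- P(D) = 0.0729 (prevalence)
- P(+|D) = 0.8700 (sensitivity)
- P(-|¬D) = 0.8814 (specificity)
- P(+|¬D) = 0.1186 (false positive rate = 1 - specificity)

Step 1: Find P(+)
P(+) = P(+|D)P(D) + P(+|¬D)P(¬D)
     = 0.8700 × 0.0729 + 0.1186 × 0.9271
     = 0.06342300 + 0.10995406
     = 0.17337706

Step 2: Apply Bayes' theorem for P(D|+)
P(D|+) = P(+|D)P(D) / P(+)
       = 0.06342300 / 0.17337706
       = 0.3658


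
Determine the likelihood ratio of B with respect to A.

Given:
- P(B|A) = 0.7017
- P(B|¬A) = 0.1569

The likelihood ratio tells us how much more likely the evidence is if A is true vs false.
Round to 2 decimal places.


Likelihood Ratio (LR) = P(B|A) / P(B|¬A)

LR = 0.7017 / 0.1569
   = 4.47

The evidence is 4.47 times more likely if A is true than if A is false.
LR > 1, so observing B raises the odds in favor of A.


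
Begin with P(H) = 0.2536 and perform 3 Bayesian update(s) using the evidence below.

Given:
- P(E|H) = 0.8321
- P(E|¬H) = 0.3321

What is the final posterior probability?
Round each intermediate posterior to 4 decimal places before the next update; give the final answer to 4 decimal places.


Sequential Bayesian updating:

Initial prior: P(H) = 0.2536

Update 1:
  P(E) = 0.8321 × 0.2536 + 0.3321 × 0.7464 = 0.21102056 + 0.24787944 = 0.45890000
  P(H|E) = 0.21102056 / 0.45890000 = 0.4598

Update 2:
  P(E) = 0.8321 × 0.4598 + 0.3321 × 0.5402 = 0.38259958 + 0.17940042 = 0.56200000
  P(H|E) = 0.38259958 / 0.56200000 = 0.6808

Update 3:
  P(E) = 0.8321 × 0.6808 + 0.3321 × 0.3192 = 0.56649368 + 0.10600632 = 0.67250000
  P(H|E) = 0.56649368 / 0.67250000 = 0.8424

Final posterior: 0.8424


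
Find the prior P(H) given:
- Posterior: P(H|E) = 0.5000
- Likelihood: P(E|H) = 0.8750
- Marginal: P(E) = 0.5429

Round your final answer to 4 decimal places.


From Bayes' theorem: P(H|E) = P(E|H) × P(H) / P(E)

Rearranging for P(H):
P(H) = P(H|E) × P(E) / P(E|H)
     = 0.5000 × 0.5429 / 0.8750
     = 0.27145000 / 0.8750
     = 0.3102


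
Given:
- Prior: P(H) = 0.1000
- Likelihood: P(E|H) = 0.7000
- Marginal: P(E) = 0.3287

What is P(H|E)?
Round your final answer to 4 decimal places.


Using Bayes' theorem:

P(H|E) = P(E|H) × P(H) / P(E)
       = 0.7000 × 0.1000 / 0.3287
       = 0.07000000 / 0.3287
       = 0.2130

The evidence strengthens our belief in H.
Prior: 0.1000 → Posterior: 0.2130


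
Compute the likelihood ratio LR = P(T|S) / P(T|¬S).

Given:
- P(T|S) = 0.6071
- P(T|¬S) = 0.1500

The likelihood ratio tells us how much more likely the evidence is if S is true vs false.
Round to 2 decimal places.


Likelihood Ratio (LR) = P(T|S) / P(T|¬S)

LR = 0.6071 / 0.1500
   = 4.05

The evidence is 4.05 times more likely if S is true than if S is false.
Since LR > 1, the evidence supports S over ¬S.


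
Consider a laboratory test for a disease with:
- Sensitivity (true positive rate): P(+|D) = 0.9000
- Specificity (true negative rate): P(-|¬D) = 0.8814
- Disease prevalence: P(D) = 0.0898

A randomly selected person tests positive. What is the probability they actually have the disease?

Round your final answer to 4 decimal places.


Let D = has disease, + = positive test

Given:
- P(D) = 0.0898 (prevalence)
- P(+|D) = 0.9000 (sensitivity)
- P(-|¬D) = 0.8814 (specificity)
- P(+|¬D) = 0.1186 (false positive rate = 1 - specificity)

Step 1: Find P(+)
P(+) = P(+|D)P(D) + P(+|¬D)P(¬D)
     = 0.9000 × 0.0898 + 0.1186 × 0.9102
     = 0.08082000 + 0.10794972
     = 0.18876972

Step 2: Apply Bayes' theorem for P(D|+)
P(D|+) = P(+|D)P(D) / P(+)
       = 0.08082000 / 0.18876972
       = 0.4281


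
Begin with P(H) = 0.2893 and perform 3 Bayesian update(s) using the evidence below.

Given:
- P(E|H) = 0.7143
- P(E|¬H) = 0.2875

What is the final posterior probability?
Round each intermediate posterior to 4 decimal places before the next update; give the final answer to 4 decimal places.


Sequential Bayesian updating:

Initial prior: P(H) = 0.2893

Update 1:
  P(E) = 0.7143 × 0.2893 + 0.2875 × 0.7107 = 0.20664699 + 0.20432625 = 0.41097324
  P(H|E) = 0.20664699 / 0.41097324 = 0.5028

Update 2:
  P(E) = 0.7143 × 0.5028 + 0.2875 × 0.4972 = 0.35915004 + 0.14294500 = 0.50209504
  P(H|E) = 0.35915004 / 0.50209504 = 0.7153

Update 3:
  P(E) = 0.7143 × 0.7153 + 0.2875 × 0.2847 = 0.51093879 + 0.08185125 = 0.59279004
  P(H|E) = 0.51093879 / 0.59279004 = 0.8619

Final posterior: 0.8619


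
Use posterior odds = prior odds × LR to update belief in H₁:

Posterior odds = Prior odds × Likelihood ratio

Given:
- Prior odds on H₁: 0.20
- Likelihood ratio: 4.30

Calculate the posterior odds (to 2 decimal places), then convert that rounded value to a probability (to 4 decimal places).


Step 1: Calculate posterior odds
Posterior odds = Prior odds × LR
               = 0.20 × 4.30
               = 0.86

Step 2: Convert to probability
P(H₁|E) = Posterior odds / (1 + Posterior odds)
       = 0.86 / (1 + 0.86)
       = 0.86 / 1.86
       = 0.4624

The evidence increased P(H₁) from 0.1667 to 0.4624.


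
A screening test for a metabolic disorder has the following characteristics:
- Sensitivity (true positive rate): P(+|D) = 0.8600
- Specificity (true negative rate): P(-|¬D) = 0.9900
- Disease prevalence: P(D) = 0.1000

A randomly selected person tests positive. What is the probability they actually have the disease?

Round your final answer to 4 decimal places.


Let D = has disease, + = positive test

Given:
- P(D) = 0.1000 (prevalence)
- P(+|D) = 0.8600 (sensitivity)
- P(-|¬D) = 0.9900 (specificity)
- P(+|¬D) = 0.0100 (false positive rate = 1 - specificity)

Step 1: Find P(+)
P(+) = P(+|D)P(D) + P(+|¬D)P(¬D)
     = 0.8600 × 0.1000 + 0.0100 × 0.9000
     = 0.08600000 + 0.00900000
     = 0.09500000

Step 2: Apply Bayes' theorem for P(D|+)
P(D|+) = P(+|D)P(D) / P(+)
       = 0.08600000 / 0.09500000
       = 0.9053


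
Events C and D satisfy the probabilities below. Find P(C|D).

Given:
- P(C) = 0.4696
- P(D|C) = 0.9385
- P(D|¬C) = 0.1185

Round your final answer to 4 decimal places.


Bayes' theorem: P(C|D) = P(D|C) × P(C) / P(D)

Step 1: Calculate P(D) using law of total probability
P(D) = P(D|C)P(C) + P(D|¬C)P(¬C)
     = 0.9385 × 0.4696 + 0.1185 × 0.5304
     = 0.44071960 + 0.06285240
     = 0.50357200

Step 2: Apply Bayes' theorem
P(C|D) = P(D|C) × P(C) / P(D)
       = 0.44071960 / 0.50357200
       = 0.8752


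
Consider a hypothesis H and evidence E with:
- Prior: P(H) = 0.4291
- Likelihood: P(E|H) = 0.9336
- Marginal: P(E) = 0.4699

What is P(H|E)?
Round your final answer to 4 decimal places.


Using Bayes' theorem:

P(H|E) = P(E|H) × P(H) / P(E)
       = 0.9336 × 0.4291 / 0.4699
       = 0.40060776 / 0.4699
       = 0.8525

The evidence strengthens our belief in H.
Prior: 0.4291 → Posterior: 0.8525


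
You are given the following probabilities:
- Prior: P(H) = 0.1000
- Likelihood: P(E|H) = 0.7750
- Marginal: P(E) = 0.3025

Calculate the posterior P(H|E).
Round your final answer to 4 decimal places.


Using Bayes' theorem:

P(H|E) = P(E|H) × P(H) / P(E)
       = 0.7750 × 0.1000 / 0.3025
       = 0.07750000 / 0.3025
       = 0.2562

The evidence strengthens our belief in H.
Prior: 0.1000 → Posterior: 0.2562


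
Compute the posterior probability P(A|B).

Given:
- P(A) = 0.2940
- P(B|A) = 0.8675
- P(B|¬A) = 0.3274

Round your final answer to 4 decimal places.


Bayes' theorem: P(A|B) = P(B|A) × P(A) / P(B)

Step 1: Calculate P(B) using law of total probability
P(B) = P(B|A)P(A) + P(B|¬A)P(¬A)
     = 0.8675 × 0.2940 + 0.3274 × 0.7060
     = 0.25504500 + 0.23114440
     = 0.48618940

Step 2: Apply Bayes' theorem
P(A|B) = P(B|A) × P(A) / P(B)
       = 0.25504500 / 0.48618940
       = 0.5246


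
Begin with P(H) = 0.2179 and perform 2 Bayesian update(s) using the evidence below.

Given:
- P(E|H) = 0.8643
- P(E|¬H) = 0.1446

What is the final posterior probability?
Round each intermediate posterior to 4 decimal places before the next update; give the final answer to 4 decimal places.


Sequential Bayesian updating:

Initial prior: P(H) = 0.2179

Update 1:
  P(E) = 0.8643 × 0.2179 + 0.1446 × 0.7821 = 0.18833097 + 0.11309166 = 0.30142263
  P(H|E) = 0.18833097 / 0.30142263 = 0.6248

Update 2:
  P(E) = 0.8643 × 0.6248 + 0.1446 × 0.3752 = 0.54001464 + 0.05425392 = 0.59426856
  P(H|E) = 0.54001464 / 0.59426856 = 0.9087

Final posterior: 0.9087


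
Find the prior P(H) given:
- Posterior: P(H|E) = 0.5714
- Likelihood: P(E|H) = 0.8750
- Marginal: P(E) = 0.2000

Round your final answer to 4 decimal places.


From Bayes' theorem: P(H|E) = P(E|H) × P(H) / P(E)

Rearranging for P(H):
P(H) = P(H|E) × P(E) / P(E|H)
     = 0.5714 × 0.2000 / 0.8750
     = 0.11428000 / 0.8750
     = 0.1306


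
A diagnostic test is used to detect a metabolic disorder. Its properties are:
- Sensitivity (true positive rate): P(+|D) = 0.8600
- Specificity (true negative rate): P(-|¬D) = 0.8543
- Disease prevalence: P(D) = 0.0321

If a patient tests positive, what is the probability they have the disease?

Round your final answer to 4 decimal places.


Let D = has disease, + = positive test

Given:
- P(D) = 0.0321 (prevalence)
- P(+|D) = 0.8600 (sensitivity)
- P(-|¬D) = 0.8543 (specificity)
- P(+|¬D) = 0.1457 (false positive rate = 1 - specificity)

Step 1: Find P(+)
P(+) = P(+|D)P(D) + P(+|¬D)P(¬D)
     = 0.8600 × 0.0321 + 0.1457 × 0.9679
     = 0.02760600 + 0.14102303
     = 0.16862903

Step 2: Apply Bayes' theorem for P(D|+)
P(D|+) = P(+|D)P(D) / P(+)
       = 0.02760600 / 0.16862903
       = 0.1637


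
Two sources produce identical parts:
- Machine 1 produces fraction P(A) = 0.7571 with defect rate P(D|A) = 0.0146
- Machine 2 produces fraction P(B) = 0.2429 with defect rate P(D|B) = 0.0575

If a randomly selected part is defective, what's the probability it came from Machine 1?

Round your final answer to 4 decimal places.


Let A = from Machine 1, D = defective

Given:
- P(A) = 0.7571, P(B) = 0.2429
- P(D|A) = 0.0146, P(D|B) = 0.0575

Step 1: Find P(D)
P(D) = P(D|A)P(A) + P(D|B)P(B)
     = 0.0146 × 0.7571 + 0.0575 × 0.2429
     = 0.01105366 + 0.01396675
     = 0.02502041

Step 2: Apply Bayes' theorem
P(A|D) = P(D|A)P(A) / P(D)
       = 0.01105366 / 0.02502041
       = 0.4418


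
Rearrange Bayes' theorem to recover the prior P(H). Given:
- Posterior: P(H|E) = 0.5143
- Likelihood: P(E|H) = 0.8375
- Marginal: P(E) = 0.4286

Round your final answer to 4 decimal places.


From Bayes' theorem: P(H|E) = P(E|H) × P(H) / P(E)

Rearranging for P(H):
P(H) = P(H|E) × P(E) / P(E|H)
     = 0.5143 × 0.4286 / 0.8375
     = 0.22042898 / 0.8375
     = 0.2632


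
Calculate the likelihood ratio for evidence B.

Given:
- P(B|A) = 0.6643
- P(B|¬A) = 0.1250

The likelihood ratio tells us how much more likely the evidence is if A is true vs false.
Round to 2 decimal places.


Likelihood Ratio (LR) = P(B|A) / P(B|¬A)

LR = 0.6643 / 0.1250
   = 5.31

The evidence is 5.31 times more likely if A is true than if A is false.
LR > 1, so observing B raises the odds in favor of A.


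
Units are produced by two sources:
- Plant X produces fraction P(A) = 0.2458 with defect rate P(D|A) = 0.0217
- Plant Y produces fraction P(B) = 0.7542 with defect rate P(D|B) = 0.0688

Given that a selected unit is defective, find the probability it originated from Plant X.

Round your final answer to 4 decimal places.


Let A = from Plant X, D = defective

Given:
- P(A) = 0.2458, P(B) = 0.7542
- P(D|A) = 0.0217, P(D|B) = 0.0688

Step 1: Find P(D)
P(D) = P(D|A)P(A) + P(D|B)P(B)
     = 0.0217 × 0.2458 + 0.0688 × 0.7542
     = 0.00533386 + 0.05188896
     = 0.05722282

Step 2: Apply Bayes' theorem
P(A|D) = P(D|A)P(A) / P(D)
       = 0.00533386 / 0.05722282
       = 0.0932


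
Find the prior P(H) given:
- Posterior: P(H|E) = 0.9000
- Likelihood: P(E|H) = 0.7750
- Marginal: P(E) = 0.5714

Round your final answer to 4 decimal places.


From Bayes' theorem: P(H|E) = P(E|H) × P(H) / P(E)

Rearranging for P(H):
P(H) = P(H|E) × P(E) / P(E|H)
     = 0.9000 × 0.5714 / 0.7750
     = 0.51426000 / 0.7750
     = 0.6636


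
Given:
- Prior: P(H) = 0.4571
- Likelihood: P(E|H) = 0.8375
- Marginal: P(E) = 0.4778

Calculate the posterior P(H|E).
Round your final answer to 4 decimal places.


Using Bayes' theorem:

P(H|E) = P(E|H) × P(H) / P(E)
       = 0.8375 × 0.4571 / 0.4778
       = 0.38282125 / 0.4778
       = 0.8012

The evidence strengthens our belief in H.
Prior: 0.4571 → Posterior: 0.8012


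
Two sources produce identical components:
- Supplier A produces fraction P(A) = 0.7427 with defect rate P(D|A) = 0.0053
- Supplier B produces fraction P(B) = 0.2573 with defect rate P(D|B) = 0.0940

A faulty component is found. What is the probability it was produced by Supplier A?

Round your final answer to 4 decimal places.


Let A = from Supplier A, D = faulty

Given:
- P(A) = 0.7427, P(B) = 0.2573
- P(D|A) = 0.0053, P(D|B) = 0.0940

Step 1: Find P(D)
P(D) = P(D|A)P(A) + P(D|B)P(B)
     = 0.0053 × 0.7427 + 0.0940 × 0.2573
     = 0.00393631 + 0.02418620
     = 0.02812251

Step 2: Apply Bayes' theorem
P(A|D) = P(D|A)P(A) / P(D)
       = 0.00393631 / 0.02812251
       = 0.1400
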